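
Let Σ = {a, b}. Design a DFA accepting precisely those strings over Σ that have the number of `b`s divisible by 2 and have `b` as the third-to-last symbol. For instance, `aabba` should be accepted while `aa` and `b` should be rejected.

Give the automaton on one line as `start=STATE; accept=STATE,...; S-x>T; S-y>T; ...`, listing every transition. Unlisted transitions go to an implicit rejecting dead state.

Build one automaton per condition and run them in lockstep. One (2 states) tracks the count of `b`s modulo 2; the other (15 states) tracks the last 3 symbols read. Each combined state is a pair, one component from each; accept when both components accept. Minimizing collapses redundant product states.
          a    b  
>  S0     S0   S1 
   S1     S2   S3 
   S2     S4   S5 
   S3     S6   S7 
   S4     S4   S8 
 * S5     S9   S7 
 * S6    S10   S1 
   S7     S2  S11 
   S8     S9   S7 
   S9    S10   S1 
 * S10    S0   S1 
 * S11    S6   S7 
(> = start, * = accepting)

start=S0; accept=S5,S6,S10,S11; S0-a>S0; S0-b>S1; S1-a>S2; S1-b>S3; S2-a>S4; S2-b>S5; S3-a>S6; S3-b>S7; S4-a>S4; S4-b>S8; S5-a>S9; S5-b>S7; S6-a>S10; S6-b>S1; S7-a>S2; S7-b>S11; S8-a>S9; S8-b>S7; S9-a>S10; S9-b>S1; S10-a>S0; S10-b>S1; S11-a>S6; S11-b>S7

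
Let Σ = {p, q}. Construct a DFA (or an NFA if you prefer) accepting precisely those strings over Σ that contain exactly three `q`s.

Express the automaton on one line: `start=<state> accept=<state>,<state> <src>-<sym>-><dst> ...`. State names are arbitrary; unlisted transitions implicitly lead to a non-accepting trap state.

Count `q`s, saturating at 4: states S0 through S3 mean 0 through 3 `q`s seen; S4 means more than 3. Each `q` increments (capped at S4); other symbols loop. Accept from {S3}.
5 states suffice.
        p   q  
>  S0   S0  S1 
   S1   S1  S2 
   S2   S2  S3 
 * S3   S3  S4 
   S4   S4  S4 
(> = start, * = accepting)

start=S0 accept=S3 S0-p->S0 S0-q->S1 S1-p->S1 S1-q->S2 S2-p->S2 S2-q->S3 S3-p->S3 S3-q->S4 S4-p->S4 S4-q->S4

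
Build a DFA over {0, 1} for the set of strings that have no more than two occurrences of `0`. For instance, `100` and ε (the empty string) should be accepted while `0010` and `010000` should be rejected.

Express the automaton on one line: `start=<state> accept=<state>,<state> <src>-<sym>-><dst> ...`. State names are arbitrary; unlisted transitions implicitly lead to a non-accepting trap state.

start=A accept=A,B,C A-0->B A-1->A B-0->C B-1->B C-0->D C-1->C D-0->D D-1->D

Only the number of `0`s matters, and only up to 3. Make a chain A → B → C → D advanced by each `0` (with D absorbing); every other symbol self-loops. The accepting set is {A, B, C}.
A 4-state machine:
       0  1 
>* A   B  A 
 * B   C  B 
 * C   D  C 
   D   D  D 
(> = start, * = accepting)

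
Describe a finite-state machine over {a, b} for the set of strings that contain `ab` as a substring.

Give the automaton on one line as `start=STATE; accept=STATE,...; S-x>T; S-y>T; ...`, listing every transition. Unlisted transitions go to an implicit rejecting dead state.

start=s0; accept=s2; s0-a>s1; s0-b>s0; s1-a>s1; s1-b>s2; s2-a>s2; s2-b>s2

States s0..s1 record the length of the longest prefix of `ab` that matches the current input suffix. Reaching s2 means `ab` has been seen, and we stay there forever. Accept from s2.
A 3-state machine:
        a   b  
>  s0   s1  s0 
   s1   s1  s2 
 * s2   s2  s2 
(> = start, * = accepting)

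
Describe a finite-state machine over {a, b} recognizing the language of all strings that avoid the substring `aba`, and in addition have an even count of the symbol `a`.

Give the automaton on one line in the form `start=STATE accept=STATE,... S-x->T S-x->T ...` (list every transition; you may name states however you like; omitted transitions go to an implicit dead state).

start=q0 accept=q0,q2,q4 q0-a->q1 q0-b->q0 q1-a->q2 q1-b->q3 q2-a->q1 q2-b->q4 q3-a->q5 q3-b->q6 q4-a->q7 q4-b->q0 q5-a->q7 q5-b->q5 q6-a->q2 q6-b->q6 q7-a->q5 q7-b->q7

Handle the two conditions separately and then intersect. One (4 states) tracks partial matches of the forbidden pattern `aba`; the other (2 states) tracks the count of `a`s modulo 2. Each combined state is a pair, one component from each; accept when both components accept.
With 8 states:
        a   b  
>* q0   q1  q0 
   q1   q2  q3 
 * q2   q1  q4 
   q3   q5  q6 
 * q4   q7  q0 
   q5   q7  q5 
   q6   q2  q6 
   q7   q5  q7 
(> = start, * = accepting)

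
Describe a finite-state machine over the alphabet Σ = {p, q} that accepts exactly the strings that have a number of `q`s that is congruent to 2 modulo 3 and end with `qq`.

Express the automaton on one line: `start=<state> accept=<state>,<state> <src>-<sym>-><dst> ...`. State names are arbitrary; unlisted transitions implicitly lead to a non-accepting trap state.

start=S0 accept=S3 S0-p->S0 S0-q->S1 S1-p->S2 S1-q->S3 S2-p->S2 S2-q->S4 S3-p->S4 S3-q->S0 S4-p->S4 S4-q->S0

Build one automaton per condition and run them in lockstep. The first has 3 states tracking the count of `q`s modulo 3; the second has 3 states tracking how much of the suffix `qq` has currently been matched. A product state is a pair (one from each), accepting exactly when both do. Equivalent product states are then merged.
        p   q  
>  S0   S0  S1 
   S1   S2  S3 
   S2   S2  S4 
 * S3   S4  S0 
   S4   S4  S0 
(> = start, * = accepting)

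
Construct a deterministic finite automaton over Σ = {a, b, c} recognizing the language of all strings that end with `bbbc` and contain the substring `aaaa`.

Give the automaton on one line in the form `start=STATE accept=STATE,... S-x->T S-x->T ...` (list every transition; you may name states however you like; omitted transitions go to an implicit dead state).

Build one automaton per condition and run them in lockstep. One (5 states) tracks how much of the suffix `bbbc` has currently been matched; the other (5 states) tracks whether and how much of `aaaa` has been seen. Each combined state is a pair, one component from each; accept when both components accept.
A 13-state machine:
          a    b    c  
>  S0     S1   S2   S0 
   S1     S3   S2   S0 
   S2     S1   S4   S0 
   S3     S5   S2   S0 
   S4     S1   S6   S0 
   S5     S7   S2   S0 
   S6     S1   S6   S8 
   S7     S7   S9   S7 
   S8     S1   S2   S0 
   S9     S7  S10   S7 
   S10    S7  S11   S7 
   S11    S7  S11  S12 
 * S12    S7   S9   S7 
(> = start, * = accepting)

start=S0 accept=S12 S0-a->S1 S0-b->S2 S0-c->S0 S1-a->S3 S1-b->S2 S1-c->S0 S2-a->S1 S2-b->S4 S2-c->S0 S3-a->S5 S3-b->S2 S3-c->S0 S4-a->S1 S4-b->S6 S4-c->S0 S5-a->S7 S5-b->S2 S5-c->S0 S6-a->S1 S6-b->S6 S6-c->S8 S7-a->S7 S7-b->S9 S7-c->S7 S8-a->S1 S8-b->S2 S8-c->S0 S9-a->S7 S9-b->S10 S9-c->S7 S10-a->S7 S10-b->S11 S10-c->S7 S11-a->S7 S11-b->S11 S11-c->S12 S12-a->S7 S12-b->S9 S12-c->S7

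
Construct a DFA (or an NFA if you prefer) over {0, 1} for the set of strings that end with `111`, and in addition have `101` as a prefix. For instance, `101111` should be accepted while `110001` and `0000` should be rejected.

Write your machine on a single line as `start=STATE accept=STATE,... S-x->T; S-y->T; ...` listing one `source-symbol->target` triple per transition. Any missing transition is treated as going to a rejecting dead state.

start=s0; accept=s10; s0-0->s1; s0-1->s2; s1-0->s1; s1-1->s3; s2-0->s4; s2-1->s5; s3-0->s1; s3-1->s5; s4-0->s1; s4-1->s6; s5-0->s1; s5-1->s7; s6-0->s8; s6-1->s9; s7-0->s1; s7-1->s7; s8-0->s8; s8-1->s6; s9-0->s8; s9-1->s10; s10-0->s8; s10-1->s10

Run two small machines in parallel and take their product. The first has 4 states tracking how much of the suffix `111` has currently been matched; the second has 5 states tracking whether the input so far still matches the prefix `101`. A product state is a pair (one from each), accepting exactly when both do.
          0    1  
>  s0     s1   s2 
   s1     s1   s3 
   s2     s4   s5 
   s3     s1   s5 
   s4     s1   s6 
   s5     s1   s7 
   s6     s8   s9 
   s7     s1   s7 
   s8     s8   s6 
   s9     s8  s10 
 * s10    s8  s10 
(> = start, * = accepting)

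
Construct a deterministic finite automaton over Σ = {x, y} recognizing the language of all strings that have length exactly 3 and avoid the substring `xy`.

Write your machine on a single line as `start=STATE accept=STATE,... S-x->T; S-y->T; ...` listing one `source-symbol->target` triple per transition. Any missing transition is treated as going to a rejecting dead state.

Run two small machines in parallel and take their product. One (5 states) tracks the input length, saturating at 4; the other (3 states) tracks partial matches of the forbidden pattern `xy`. Each combined state is a pair, one component from each; accept when both components accept. Minimizing collapses redundant product states.
A 7-state machine:
        x   y  
>  q0   q1  q2 
   q1   q3  q4 
   q2   q3  q5 
   q3   q6  q4 
   q4   q4  q4 
   q5   q6  q6 
 * q6   q4  q4 
(> = start, * = accepting)

start=q0; accept=q6; q0-x->q1; q0-y->q2; q1-x->q3; q1-y->q4; q2-x->q3; q2-y->q5; q3-x->q6; q3-y->q4; q4-x->q4; q4-y->q4; q5-x->q6; q5-y->q6; q6-x->q4; q6-y->q4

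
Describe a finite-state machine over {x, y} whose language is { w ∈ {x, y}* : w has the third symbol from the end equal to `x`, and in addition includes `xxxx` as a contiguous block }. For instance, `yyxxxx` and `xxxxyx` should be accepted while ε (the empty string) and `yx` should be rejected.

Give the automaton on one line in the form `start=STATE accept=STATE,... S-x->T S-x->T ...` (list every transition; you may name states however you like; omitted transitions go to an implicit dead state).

start=q0 accept=q4,q5,q6,q7 q0-x->q1 q0-y->q0 q1-x->q2 q1-y->q0 q2-x->q3 q2-y->q0 q3-x->q4 q3-y->q0 q4-x->q4 q4-y->q5 q5-x->q6 q5-y->q7 q6-x->q8 q6-y->q9 q7-x->q10 q7-y->q11 q8-x->q4 q8-y->q5 q9-x->q6 q9-y->q7 q10-x->q8 q10-y->q9 q11-x->q10 q11-y->q11

Run two small machines in parallel and take their product. One (15 states) tracks the last 3 symbols read; the other (5 states) tracks whether and how much of `xxxx` has been seen. Each combined state is a pair, one component from each; accept when both components accept. Equivalent product states are then merged.
With 12 states:
          x    y  
>  q0     q1   q0 
   q1     q2   q0 
   q2     q3   q0 
   q3     q4   q0 
 * q4     q4   q5 
 * q5     q6   q7 
 * q6     q8   q9 
 * q7    q10  q11 
   q8     q4   q5 
   q9     q6   q7 
   q10    q8   q9 
   q11   q10  q11 
(> = start, * = accepting)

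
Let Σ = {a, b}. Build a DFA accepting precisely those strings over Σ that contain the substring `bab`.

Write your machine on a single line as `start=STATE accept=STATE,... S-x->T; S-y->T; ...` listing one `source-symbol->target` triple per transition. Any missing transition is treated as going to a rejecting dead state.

States s0..s2 record the length of the longest prefix of `bab` that matches the current input suffix. Reaching s3 means `bab` has been seen, and we stay there forever. Accept from s3.
With 4 states:
        a   b  
>  s0   s0  s1 
   s1   s2  s1 
   s2   s0  s3 
 * s3   s3  s3 
(> = start, * = accepting)

start=s0; accept=s3; s0-a->s0; s0-b->s1; s1-a->s2; s1-b->s1; s2-a->s0; s2-b->s3; s3-a->s3; s3-b->s3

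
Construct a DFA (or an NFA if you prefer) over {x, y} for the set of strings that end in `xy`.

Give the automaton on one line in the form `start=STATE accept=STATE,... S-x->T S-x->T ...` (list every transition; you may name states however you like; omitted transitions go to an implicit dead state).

Let each state record the length of the longest suffix of the input read so far that is also a prefix of `xy`. S1 means the last symbol is `x`; S2 means the last 2 symbols are `xy`. Accept only at S2, where the string currently ends in `xy`.
A 3-state machine:
        x   y  
>  S0   S1  S0 
   S1   S1  S2 
 * S2   S1  S0 
(> = start, * = accepting)

start=S0 accept=S2 S0-x->S1 S0-y->S0 S1-x->S1 S1-y->S2 S2-x->S1 S2-y->S0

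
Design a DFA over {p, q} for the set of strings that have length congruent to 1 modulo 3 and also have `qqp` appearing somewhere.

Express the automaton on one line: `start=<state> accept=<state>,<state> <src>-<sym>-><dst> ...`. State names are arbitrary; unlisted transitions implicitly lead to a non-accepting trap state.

start=A accept=K A-p->B A-q->C B-p->D B-q->E C-p->D C-q->F D-p->A D-q->G E-p->A E-q->H F-p->I F-q->H G-p->B G-q->J H-p->K H-q->J I-p->K I-q->K J-p->L J-q->F K-p->L K-q->L L-p->I L-q->I

Handle the two conditions separately and then intersect. The first has 3 states tracking the input length modulo 3; the second has 4 states tracking whether and how much of `qqp` has been seen. A product state is a pair (one from each), accepting exactly when both do.
       p  q 
>  A   B  C 
   B   D  E 
   C   D  F 
   D   A  G 
   E   A  H 
   F   I  H 
   G   B  J 
   H   K  J 
   I   K  K 
   J   L  F 
 * K   L  L 
   L   I  I 
(> = start, * = accepting)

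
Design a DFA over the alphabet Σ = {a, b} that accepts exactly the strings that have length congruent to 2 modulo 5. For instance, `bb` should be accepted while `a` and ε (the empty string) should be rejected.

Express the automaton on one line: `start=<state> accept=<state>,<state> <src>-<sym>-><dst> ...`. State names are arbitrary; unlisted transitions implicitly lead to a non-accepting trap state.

start=s0 accept=s2 s0-a->s1 s0-b->s1 s1-a->s2 s1-b->s2 s2-a->s3 s2-b->s3 s3-a->s4 s3-b->s4 s4-a->s0 s4-b->s0

Only the length mod 5 matters, so use a 5-cycle: from any state, every input symbol moves to the next state, wrapping s4 back to s0. Mark s2 accepting.
A 5-state machine:
        a   b  
>  s0   s1  s1 
   s1   s2  s2 
 * s2   s3  s3 
   s3   s4  s4 
   s4   s0  s0 
(> = start, * = accepting)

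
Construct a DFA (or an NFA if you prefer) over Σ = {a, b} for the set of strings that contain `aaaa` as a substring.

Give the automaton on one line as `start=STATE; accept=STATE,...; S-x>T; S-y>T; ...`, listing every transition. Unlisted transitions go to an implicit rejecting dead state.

States q0..q3 record the length of the longest prefix of `aaaa` that matches the current input suffix. Reaching q4 means `aaaa` has been seen, and we stay there forever. Accept from q4.
5 states suffice.
        a   b  
>  q0   q1  q0 
   q1   q2  q0 
   q2   q3  q0 
   q3   q4  q0 
 * q4   q4  q4 
(> = start, * = accepting)

start=q0; accept=q4; q0-a>q1; q0-b>q0; q1-a>q2; q1-b>q0; q2-a>q3; q2-b>q0; q3-a>q4; q3-b>q0; q4-a>q4; q4-b>q4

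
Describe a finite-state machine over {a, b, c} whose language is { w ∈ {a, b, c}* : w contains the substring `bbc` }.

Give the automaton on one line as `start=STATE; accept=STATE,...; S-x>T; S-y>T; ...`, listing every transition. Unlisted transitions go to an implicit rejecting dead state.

Track how much of `bbc` has been matched so far: state q0 is no progress, q3 is the absorbing accept state reached once `bbc` has occurred. Intermediate states record partial matches; on a mismatch, fall back to the longest reusable overlap.
4 states suffice.
        a   b   c  
>  q0   q0  q1  q0 
   q1   q0  q2  q0 
   q2   q0  q2  q3 
 * q3   q3  q3  q3 
(> = start, * = accepting)

start=q0; accept=q3; q0-a>q0; q0-b>q1; q0-c>q0; q1-a>q0; q1-b>q2; q1-c>q0; q2-a>q0; q2-b>q2; q2-c>q3; q3-a>q3; q3-b>q3; q3-c>q3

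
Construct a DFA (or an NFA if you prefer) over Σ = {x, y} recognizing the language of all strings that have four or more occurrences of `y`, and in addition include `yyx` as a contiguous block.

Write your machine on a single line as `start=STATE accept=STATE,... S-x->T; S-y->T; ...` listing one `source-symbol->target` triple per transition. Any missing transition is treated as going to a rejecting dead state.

Handle the two conditions separately and then intersect. One (6 states) tracks the count of `y`s, saturating at 5; the other (4 states) tracks whether and how much of `yyx` has been seen. Each combined state is a pair, one component from each; accept when both components accept. Equivalent product states are then merged.
With 12 states:
          x    y  
>  q0     q0   q1 
   q1     q2   q3 
   q2     q2   q4 
   q3     q5   q6 
   q4     q7   q6 
   q5     q5   q8 
   q6     q8   q9 
   q7     q7  q10 
   q8     q8  q11 
   q9    q11   q9 
   q10    q7   q9 
 * q11   q11  q11 
(> = start, * = accepting)

start=q0; accept=q11; q0-x->q0; q0-y->q1; q1-x->q2; q1-y->q3; q2-x->q2; q2-y->q4; q3-x->q5; q3-y->q6; q4-x->q7; q4-y->q6; q5-x->q5; q5-y->q8; q6-x->q8; q6-y->q9; q7-x->q7; q7-y->q10; q8-x->q8; q8-y->q11; q9-x->q11; q9-y->q9; q10-x->q7; q10-y->q9; q11-x->q11; q11-y->q11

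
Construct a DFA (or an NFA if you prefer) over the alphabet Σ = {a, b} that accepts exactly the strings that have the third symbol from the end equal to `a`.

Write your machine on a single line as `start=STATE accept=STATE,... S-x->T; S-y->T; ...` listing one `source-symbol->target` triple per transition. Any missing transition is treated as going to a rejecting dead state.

Because acceptance depends on a position counted from the end, the machine has to buffer the most recent 3 symbols. Make each state the string of the last up-to-3 symbols read; on input `x` shift the window left and append `x`. Accept when the buffered window has length 3 and begins with `a`.
          a    b  
>  S0     S1   S2 
   S1     S3   S4 
   S2     S5   S6 
   S3     S7   S8 
   S4     S9  S10 
   S5    S11  S12 
   S6    S13  S14 
 * S7     S7   S8 
 * S8     S9  S10 
 * S9    S11  S12 
 * S10   S13  S14 
   S11    S7   S8 
   S12    S9  S10 
   S13   S11  S12 
   S14   S13  S14 
(> = start, * = accepting)

start=S0; accept=S7,S8,S9,S10; S0-a->S1; S0-b->S2; S1-a->S3; S1-b->S4; S2-a->S5; S2-b->S6; S3-a->S7; S3-b->S8; S4-a->S9; S4-b->S10; S5-a->S11; S5-b->S12; S6-a->S13; S6-b->S14; S7-a->S7; S7-b->S8; S8-a->S9; S8-b->S10; S9-a->S11; S9-b->S12; S10-a->S13; S10-b->S14; S11-a->S7; S11-b->S8; S12-a->S9; S12-b->S10; S13-a->S11; S13-b->S12; S14-a->S13; S14-b->S14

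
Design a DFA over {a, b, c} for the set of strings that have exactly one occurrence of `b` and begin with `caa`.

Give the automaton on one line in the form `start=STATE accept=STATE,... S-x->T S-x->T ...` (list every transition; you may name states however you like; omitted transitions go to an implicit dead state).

start=q0 accept=q5 q0-a->q1 q0-b->q1 q0-c->q2 q1-a->q1 q1-b->q1 q1-c->q1 q2-a->q3 q2-b->q1 q2-c->q1 q3-a->q4 q3-b->q1 q3-c->q1 q4-a->q4 q4-b->q5 q4-c->q4 q5-a->q5 q5-b->q1 q5-c->q5

Handle the two conditions separately and then intersect. The first has 3 states tracking the count of `b`s, saturating at 2; the second has 5 states tracking whether the input so far still matches the prefix `caa`. A product state is a pair (one from each), accepting exactly when both do. Equivalent product states are then merged.
        a   b   c  
>  q0   q1  q1  q2 
   q1   q1  q1  q1 
   q2   q3  q1  q1 
   q3   q4  q1  q1 
   q4   q4  q5  q4 
 * q5   q5  q1  q5 
(> = start, * = accepting)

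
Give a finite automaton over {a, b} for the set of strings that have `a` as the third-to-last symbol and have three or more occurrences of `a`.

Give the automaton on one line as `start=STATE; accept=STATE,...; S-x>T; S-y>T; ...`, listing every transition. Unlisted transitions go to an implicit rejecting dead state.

Build one automaton per condition and run them in lockstep. The first has 15 states tracking the last 3 symbols read; the second has 5 states tracking the count of `a`s, saturating at 4. A product state is a pair (one from each), accepting exactly when both do. Equivalent product states are then merged.
A 14-state machine:
          a    b  
>  s0     s1   s0 
   s1     s2   s3 
   s2     s4   s5 
   s3     s6   s3 
 * s4     s4   s7 
   s5     s8   s9 
   s6    s10   s5 
 * s7     s8  s11 
 * s8    s10  s12 
   s9    s13   s9 
   s10    s4   s7 
 * s11   s13   s9 
   s12    s8  s11 
   s13   s10  s12 
(> = start, * = accepting)

start=s0; accept=s4,s7,s8,s11; s0-a>s1; s0-b>s0; s1-a>s2; s1-b>s3; s2-a>s4; s2-b>s5; s3-a>s6; s3-b>s3; s4-a>s4; s4-b>s7; s5-a>s8; s5-b>s9; s6-a>s10; s6-b>s5; s7-a>s8; s7-b>s11; s8-a>s10; s8-b>s12; s9-a>s13; s9-b>s9; s10-a>s4; s10-b>s7; s11-a>s13; s11-b>s9; s12-a>s8; s12-b>s11; s13-a>s10; s13-b>s12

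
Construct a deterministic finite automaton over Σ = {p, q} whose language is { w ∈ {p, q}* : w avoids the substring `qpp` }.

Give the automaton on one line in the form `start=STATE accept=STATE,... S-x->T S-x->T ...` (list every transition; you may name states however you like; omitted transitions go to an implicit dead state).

start=S0 accept=S0,S1,S2 S0-p->S0 S0-q->S1 S1-p->S2 S1-q->S1 S2-p->S3 S2-q->S1 S3-p->S3 S3-q->S3

Track partial matches of the forbidden pattern `qpp`. State S3 is a dead state reached once `qpp` has occurred; every other state accepts. S0 means no part of `qpp` is currently matched.
4 states suffice.
        p   q  
>* S0   S0  S1 
 * S1   S2  S1 
 * S2   S3  S1 
   S3   S3  S3 
(> = start, * = accepting)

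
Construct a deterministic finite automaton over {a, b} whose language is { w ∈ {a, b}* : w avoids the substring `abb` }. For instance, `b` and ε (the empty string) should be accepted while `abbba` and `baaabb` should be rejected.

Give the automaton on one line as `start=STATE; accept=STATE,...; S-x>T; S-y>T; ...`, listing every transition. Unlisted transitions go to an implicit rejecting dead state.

start=q0; accept=q0,q1,q2; q0-a>q1; q0-b>q0; q1-a>q1; q1-b>q2; q2-a>q1; q2-b>q3; q3-a>q3; q3-b>q3

Track partial matches of the forbidden pattern `abb`. State q3 is a dead state reached once `abb` has occurred; every other state accepts. q0 means no part of `abb` is currently matched.
With 4 states:
        a   b  
>* q0   q1  q0 
 * q1   q1  q2 
 * q2   q1  q3 
   q3   q3  q3 
(> = start, * = accepting)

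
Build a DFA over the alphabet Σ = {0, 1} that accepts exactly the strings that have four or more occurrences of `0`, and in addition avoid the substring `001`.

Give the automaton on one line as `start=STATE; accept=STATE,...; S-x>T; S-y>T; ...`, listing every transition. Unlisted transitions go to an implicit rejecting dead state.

start=q0; accept=q7,q11,q12; q0-0>q1; q0-1>q0; q1-0>q2; q1-1>q3; q2-0>q4; q2-1>q5; q3-0>q6; q3-1>q3; q4-0>q7; q4-1>q5; q5-0>q5; q5-1>q5; q6-0>q4; q6-1>q8; q7-0>q7; q7-1>q5; q8-0>q9; q8-1>q8; q9-0>q7; q9-1>q10; q10-0>q11; q10-1>q10; q11-0>q7; q11-1>q12; q12-0>q11; q12-1>q12

Handle the two conditions separately and then intersect. One (6 states) tracks the count of `0`s, saturating at 5; the other (4 states) tracks partial matches of the forbidden pattern `001`. Each combined state is a pair, one component from each; accept when both components accept. Equivalent product states are then merged.
13 states suffice.
          0    1  
>  q0     q1   q0 
   q1     q2   q3 
   q2     q4   q5 
   q3     q6   q3 
   q4     q7   q5 
   q5     q5   q5 
   q6     q4   q8 
 * q7     q7   q5 
   q8     q9   q8 
   q9     q7  q10 
   q10   q11  q10 
 * q11    q7  q12 
 * q12   q11  q12 
(> = start, * = accepting)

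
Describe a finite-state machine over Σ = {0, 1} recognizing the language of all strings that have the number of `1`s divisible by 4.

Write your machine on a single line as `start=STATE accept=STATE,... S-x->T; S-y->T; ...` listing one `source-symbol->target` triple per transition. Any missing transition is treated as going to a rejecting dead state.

Keep the running count of `1`s modulo 4: each `1` advances along the cycle A → B → C → D → A while other symbols loop. Accept at A.
4 states suffice.
       0  1 
>* A   A  B 
   B   B  C 
   C   C  D 
   D   D  A 
(> = start, * = accepting)

start=A; accept=A; A-0->A; A-1->B; B-0->B; B-1->C; C-0->C; C-1->D; D-0->D; D-1->A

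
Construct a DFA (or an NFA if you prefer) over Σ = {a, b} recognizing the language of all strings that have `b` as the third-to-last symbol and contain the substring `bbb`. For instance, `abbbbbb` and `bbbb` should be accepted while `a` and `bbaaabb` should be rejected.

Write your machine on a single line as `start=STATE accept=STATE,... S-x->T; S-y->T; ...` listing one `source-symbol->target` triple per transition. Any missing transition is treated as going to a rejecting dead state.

start=q0; accept=q14,q15,q16,q17; q0-a->q1; q0-b->q2; q1-a->q3; q1-b->q4; q2-a->q5; q2-b->q6; q3-a->q7; q3-b->q8; q4-a->q9; q4-b->q10; q5-a->q11; q5-b->q12; q6-a->q13; q6-b->q14; q7-a->q7; q7-b->q8; q8-a->q9; q8-b->q10; q9-a->q11; q9-b->q12; q10-a->q13; q10-b->q14; q11-a->q7; q11-b->q8; q12-a->q9; q12-b->q10; q13-a->q11; q13-b->q12; q14-a->q15; q14-b->q14; q15-a->q16; q15-b->q17; q16-a->q18; q16-b->q19; q17-a->q20; q17-b->q21; q18-a->q18; q18-b->q19; q19-a->q20; q19-b->q21; q20-a->q16; q20-b->q17; q21-a->q15; q21-b->q14

Handle the two conditions separately and then intersect. One (15 states) tracks the last 3 symbols read; the other (4 states) tracks whether and how much of `bbb` has been seen. Each combined state is a pair, one component from each; accept when both components accept.
With 22 states:
          a    b  
>  q0     q1   q2 
   q1     q3   q4 
   q2     q5   q6 
   q3     q7   q8 
   q4     q9  q10 
   q5    q11  q12 
   q6    q13  q14 
   q7     q7   q8 
   q8     q9  q10 
   q9    q11  q12 
   q10   q13  q14 
   q11    q7   q8 
   q12    q9  q10 
   q13   q11  q12 
 * q14   q15  q14 
 * q15   q16  q17 
 * q16   q18  q19 
 * q17   q20  q21 
   q18   q18  q19 
   q19   q20  q21 
   q20   q16  q17 
   q21   q15  q14 
(> = start, * = accepting)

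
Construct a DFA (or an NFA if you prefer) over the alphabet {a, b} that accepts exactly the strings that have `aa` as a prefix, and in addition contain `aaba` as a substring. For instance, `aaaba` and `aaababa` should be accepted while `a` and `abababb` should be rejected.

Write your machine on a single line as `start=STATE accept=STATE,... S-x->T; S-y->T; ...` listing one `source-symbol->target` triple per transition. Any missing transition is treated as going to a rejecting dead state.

Handle the two conditions separately and then intersect. One (4 states) tracks whether the input so far still matches the prefix `aa`; the other (5 states) tracks whether and how much of `aaba` has been seen. Each combined state is a pair, one component from each; accept when both components accept.
A 12-state machine:
          a    b  
>  S0     S1   S2 
   S1     S3   S2 
   S2     S4   S2 
   S3     S3   S5 
   S4     S6   S2 
   S5     S7   S8 
   S6     S6   S9 
 * S7     S7   S7 
   S8    S10   S8 
   S9    S11   S2 
   S10    S3   S8 
   S11   S11  S11 
(> = start, * = accepting)

start=S0; accept=S7; S0-a->S1; S0-b->S2; S1-a->S3; S1-b->S2; S2-a->S4; S2-b->S2; S3-a->S3; S3-b->S5; S4-a->S6; S4-b->S2; S5-a->S7; S5-b->S8; S6-a->S6; S6-b->S9; S7-a->S7; S7-b->S7; S8-a->S10; S8-b->S8; S9-a->S11; S9-b->S2; S10-a->S3; S10-b->S8; S11-a->S11; S11-b->S11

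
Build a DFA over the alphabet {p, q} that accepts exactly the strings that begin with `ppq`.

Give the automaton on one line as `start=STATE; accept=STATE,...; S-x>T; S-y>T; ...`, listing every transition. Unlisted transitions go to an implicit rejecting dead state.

Walk along `ppq` while the input agrees: from S0 take `p` to S1, and so on. Any deviation drops to the rejecting sink S4. Once S3 is reached the prefix is confirmed and every continuation is accepted.
With 5 states:
        p   q  
>  S0   S1  S4 
   S1   S2  S4 
   S2   S4  S3 
 * S3   S3  S3 
   S4   S4  S4 
(> = start, * = accepting)

start=S0; accept=S3; S0-p>S1; S0-q>S4; S1-p>S2; S1-q>S4; S2-p>S4; S2-q>S3; S3-p>S3; S3-q>S3; S4-p>S4; S4-q>S4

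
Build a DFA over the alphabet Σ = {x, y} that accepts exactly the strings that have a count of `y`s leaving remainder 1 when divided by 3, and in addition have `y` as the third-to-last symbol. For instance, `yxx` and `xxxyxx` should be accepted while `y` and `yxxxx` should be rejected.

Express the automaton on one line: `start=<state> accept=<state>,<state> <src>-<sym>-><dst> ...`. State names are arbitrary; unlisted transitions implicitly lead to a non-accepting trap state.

Build one automaton per condition and run them in lockstep. The first has 3 states tracking the count of `y`s modulo 3; the second has 15 states tracking the last 3 symbols read. A product state is a pair (one from each), accepting exactly when both do. Equivalent product states are then merged.
With 14 states:
          x    y  
>  s0     s0   s1 
   s1     s2   s3 
   s2     s4   s3 
   s3     s5   s6 
 * s4     s7   s3 
   s5     s5   s8 
   s6     s9  s10 
   s7     s7   s3 
   s8     s9  s11 
   s9     s0  s12 
 * s10   s13   s3 
   s11   s13   s3 
 * s12    s2   s3 
 * s13    s4   s3 
(> = start, * = accepting)

start=s0 accept=s4,s10,s12,s13 s0-x->s0 s0-y->s1 s1-x->s2 s1-y->s3 s2-x->s4 s2-y->s3 s3-x->s5 s3-y->s6 s4-x->s7 s4-y->s3 s5-x->s5 s5-y->s8 s6-x->s9 s6-y->s10 s7-x->s7 s7-y->s3 s8-x->s9 s8-y->s11 s9-x->s0 s9-y->s12 s10-x->s13 s10-y->s3 s11-x->s13 s11-y->s3 s12-x->s2 s12-y->s3 s13-x->s4 s13-y->s3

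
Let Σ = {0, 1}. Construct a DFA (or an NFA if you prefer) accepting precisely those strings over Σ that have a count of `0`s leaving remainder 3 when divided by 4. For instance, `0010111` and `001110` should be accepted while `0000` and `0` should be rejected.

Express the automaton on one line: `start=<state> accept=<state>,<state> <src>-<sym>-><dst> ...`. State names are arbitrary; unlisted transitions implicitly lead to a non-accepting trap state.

Keep the running count of `0`s modulo 4: each `0` advances along the cycle q0 → q1 → q2 → q3 → q0 while other symbols loop. Accept at q3.
A 4-state machine:
        0   1  
>  q0   q1  q0 
   q1   q2  q1 
   q2   q3  q2 
 * q3   q0  q3 
(> = start, * = accepting)

start=q0 accept=q3 q0-0->q1 q0-1->q0 q1-0->q2 q1-1->q1 q2-0->q3 q2-1->q2 q3-0->q0 q3-1->q3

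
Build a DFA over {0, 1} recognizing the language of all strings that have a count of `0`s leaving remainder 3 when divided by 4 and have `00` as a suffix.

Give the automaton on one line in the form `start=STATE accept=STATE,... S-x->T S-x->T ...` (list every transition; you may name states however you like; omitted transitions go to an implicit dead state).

Run two small machines in parallel and take their product. The first has 4 states tracking the count of `0`s modulo 4; the second has 3 states tracking how much of the suffix `00` has currently been matched. A product state is a pair (one from each), accepting exactly when both do.
          0    1  
>  q0     q1   q0 
   q1     q2   q3 
   q2     q4   q5 
   q3     q6   q3 
 * q4     q7   q8 
   q5     q9   q5 
   q6     q4   q5 
   q7    q10   q0 
   q8    q11   q8 
   q9     q7   q8 
   q10    q2   q3 
   q11   q10   q0 
(> = start, * = accepting)

start=q0 accept=q4 q0-0->q1 q0-1->q0 q1-0->q2 q1-1->q3 q2-0->q4 q2-1->q5 q3-0->q6 q3-1->q3 q4-0->q7 q4-1->q8 q5-0->q9 q5-1->q5 q6-0->q4 q6-1->q5 q7-0->q10 q7-1->q0 q8-0->q11 q8-1->q8 q9-0->q7 q9-1->q8 q10-0->q2 q10-1->q3 q11-0->q10 q11-1->q0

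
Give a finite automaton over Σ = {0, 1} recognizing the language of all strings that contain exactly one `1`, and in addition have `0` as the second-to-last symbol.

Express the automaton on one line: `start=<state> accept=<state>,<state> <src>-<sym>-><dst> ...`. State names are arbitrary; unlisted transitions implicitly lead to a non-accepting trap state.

Build one automaton per condition and run them in lockstep. One (3 states) tracks the count of `1`s, saturating at 2; the other (7 states) tracks the last 2 symbols read. Each combined state is a pair, one component from each; accept when both components accept. Equivalent product states are then merged.
       0  1 
>  A   B  C 
   B   B  D 
   C   E  F 
 * D   E  F 
   E   G  F 
   F   F  F 
 * G   G  F 
(> = start, * = accepting)

start=A accept=D,G A-0->B A-1->C B-0->B B-1->D C-0->E C-1->F D-0->E D-1->F E-0->G E-1->F F-0->F F-1->F G-0->G G-1->F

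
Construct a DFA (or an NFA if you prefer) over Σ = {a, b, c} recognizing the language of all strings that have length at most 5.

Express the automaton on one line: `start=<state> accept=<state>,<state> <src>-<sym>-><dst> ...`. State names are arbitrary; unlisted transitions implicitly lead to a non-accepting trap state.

start=q0 accept=q0,q1,q2,q3,q4,q5 q0-a->q1 q0-b->q1 q0-c->q1 q1-a->q2 q1-b->q2 q1-c->q2 q2-a->q3 q2-b->q3 q2-c->q3 q3-a->q4 q3-b->q4 q3-c->q4 q4-a->q5 q4-b->q5 q4-c->q5 q5-a->q6 q5-b->q6 q5-c->q6 q6-a->q6 q6-b->q6 q6-c->q6

Count input length up to 6: every symbol moves from q0 toward q6, which means 'more than 5' and absorbs. Accept from {q0, q1, q2, q3, q4, q5}.
With 7 states:
        a   b   c  
>* q0   q1  q1  q1 
 * q1   q2  q2  q2 
 * q2   q3  q3  q3 
 * q3   q4  q4  q4 
 * q4   q5  q5  q5 
 * q5   q6  q6  q6 
   q6   q6  q6  q6 
(> = start, * = accepting)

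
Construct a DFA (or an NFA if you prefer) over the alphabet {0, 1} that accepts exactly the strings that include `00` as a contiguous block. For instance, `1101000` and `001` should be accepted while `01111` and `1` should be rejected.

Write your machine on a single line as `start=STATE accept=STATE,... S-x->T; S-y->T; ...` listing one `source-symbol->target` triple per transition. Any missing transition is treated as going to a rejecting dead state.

Track how much of `00` has been matched so far: state q0 is no progress, q2 is the absorbing accept state reached once `00` has occurred. Intermediate states record partial matches; on a mismatch, fall back to the longest reusable overlap.
With 3 states:
        0   1  
>  q0   q1  q0 
   q1   q2  q0 
 * q2   q2  q2 
(> = start, * = accepting)

start=q0; accept=q2; q0-0->q1; q0-1->q0; q1-0->q2; q1-1->q0; q2-0->q2; q2-1->q2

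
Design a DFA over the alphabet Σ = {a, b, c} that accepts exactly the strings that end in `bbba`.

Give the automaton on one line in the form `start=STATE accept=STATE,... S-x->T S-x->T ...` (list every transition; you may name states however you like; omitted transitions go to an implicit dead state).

Let each state record the length of the longest suffix of the input read so far that is also a prefix of `bbba`. q1 means the last symbol is `b`; q2 means the last 2 symbols are `bb`; q3 means the last 3 symbols are `bbb`; q4 means the last 4 symbols are `bbba`. Accept only at q4, where the string currently ends in `bbba`.
With 5 states:
        a   b   c  
>  q0   q0  q1  q0 
   q1   q0  q2  q0 
   q2   q0  q3  q0 
   q3   q4  q3  q0 
 * q4   q0  q1  q0 
(> = start, * = accepting)

start=q0 accept=q4 q0-a->q0 q0-b->q1 q0-c->q0 q1-a->q0 q1-b->q2 q1-c->q0 q2-a->q0 q2-b->q3 q2-c->q0 q3-a->q4 q3-b->q3 q3-c->q0 q4-a->q0 q4-b->q1 q4-c->q0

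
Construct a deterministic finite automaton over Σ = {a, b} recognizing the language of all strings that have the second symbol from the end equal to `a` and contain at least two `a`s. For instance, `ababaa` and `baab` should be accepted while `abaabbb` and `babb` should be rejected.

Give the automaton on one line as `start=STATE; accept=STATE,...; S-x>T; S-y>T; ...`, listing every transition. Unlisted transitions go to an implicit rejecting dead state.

start=s0; accept=s2,s4; s0-a>s1; s0-b>s0; s1-a>s2; s1-b>s3; s2-a>s2; s2-b>s4; s3-a>s5; s3-b>s3; s4-a>s5; s4-b>s3; s5-a>s2; s5-b>s4

Run two small machines in parallel and take their product. One (7 states) tracks the last 2 symbols read; the other (4 states) tracks the count of `a`s, saturating at 3. Each combined state is a pair, one component from each; accept when both components accept. After merging equivalent states the machine shrinks.
With 6 states:
        a   b  
>  s0   s1  s0 
   s1   s2  s3 
 * s2   s2  s4 
   s3   s5  s3 
 * s4   s5  s3 
   s5   s2  s4 
(> = start, * = accepting)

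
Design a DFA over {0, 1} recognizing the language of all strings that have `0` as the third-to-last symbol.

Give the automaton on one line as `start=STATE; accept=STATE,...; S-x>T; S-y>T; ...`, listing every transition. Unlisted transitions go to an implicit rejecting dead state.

A DFA must remember the last 3 symbols (since which symbol is third-to-last isn't known until the input ends). Use one state per possible window of the last ≤3 symbols; accept from those whose window starts with `0`.
A 15-state machine:
       0  1 
>  A   B  C 
   B   D  E 
   C   F  G 
   D   H  I 
   E   J  K 
   F   L  M 
   G   N  O 
 * H   H  I 
 * I   J  K 
 * J   L  M 
 * K   N  O 
   L   H  I 
   M   J  K 
   N   L  M 
   O   N  O 
(> = start, * = accepting)

start=A; accept=H,I,J,K; A-0>B; A-1>C; B-0>D; B-1>E; C-0>F; C-1>G; D-0>H; D-1>I; E-0>J; E-1>K; F-0>L; F-1>M; G-0>N; G-1>O; H-0>H; H-1>I; I-0>J; I-1>K; J-0>L; J-1>M; K-0>N; K-1>O; L-0>H; L-1>I; M-0>J; M-1>K; N-0>L; N-1>M; O-0>N; O-1>O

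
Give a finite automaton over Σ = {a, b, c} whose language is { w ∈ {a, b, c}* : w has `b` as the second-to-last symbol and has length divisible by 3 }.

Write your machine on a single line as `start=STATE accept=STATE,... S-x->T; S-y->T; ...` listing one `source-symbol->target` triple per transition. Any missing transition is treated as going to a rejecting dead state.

start=s0; accept=s4; s0-a->s1; s0-b->s1; s0-c->s1; s1-a->s2; s1-b->s3; s1-c->s2; s2-a->s0; s2-b->s0; s2-c->s0; s3-a->s4; s3-b->s4; s3-c->s4; s4-a->s1; s4-b->s1; s4-c->s1

Build one automaton per condition and run them in lockstep. One (13 states) tracks the last 2 symbols read; the other (3 states) tracks the input length modulo 3. Each combined state is a pair, one component from each; accept when both components accept. Minimizing collapses redundant product states.
A 5-state machine:
        a   b   c  
>  s0   s1  s1  s1 
   s1   s2  s3  s2 
   s2   s0  s0  s0 
   s3   s4  s4  s4 
 * s4   s1  s1  s1 
(> = start, * = accepting)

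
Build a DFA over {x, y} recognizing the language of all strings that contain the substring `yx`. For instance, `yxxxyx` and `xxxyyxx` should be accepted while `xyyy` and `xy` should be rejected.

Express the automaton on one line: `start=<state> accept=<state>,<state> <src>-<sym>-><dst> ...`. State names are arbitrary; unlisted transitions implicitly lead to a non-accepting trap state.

start=A accept=C A-x->A A-y->B B-x->C B-y->B C-x->C C-y->C

Track how much of `yx` has been matched so far: state A is no progress, C is the absorbing accept state reached once `yx` has occurred. Intermediate states record partial matches; on a mismatch, fall back to the longest reusable overlap.
       x  y 
>  A   A  B 
   B   C  B 
 * C   C  C 
(> = start, * = accepting)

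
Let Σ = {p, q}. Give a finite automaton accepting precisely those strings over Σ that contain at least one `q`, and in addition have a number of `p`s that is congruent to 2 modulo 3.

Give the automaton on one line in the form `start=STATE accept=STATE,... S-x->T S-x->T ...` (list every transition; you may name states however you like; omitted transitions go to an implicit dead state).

Build one automaton per condition and run them in lockstep. One (3 states) tracks the count of `q`s, saturating at 2; the other (3 states) tracks the count of `p`s modulo 3. Each combined state is a pair, one component from each; accept when both components accept. Equivalent product states are then merged.
With 6 states:
       p  q 
>  A   B  C 
   B   D  E 
   C   E  C 
   D   A  F 
   E   F  E 
 * F   C  F 
(> = start, * = accepting)

start=A accept=F A-p->B A-q->C B-p->D B-q->E C-p->E C-q->C D-p->A D-q->F E-p->F E-q->E F-p->C F-q->F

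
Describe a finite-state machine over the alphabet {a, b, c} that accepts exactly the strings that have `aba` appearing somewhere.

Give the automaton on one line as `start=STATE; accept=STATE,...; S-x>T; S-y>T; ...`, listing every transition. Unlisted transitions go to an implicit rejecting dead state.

States S0..S2 record the length of the longest prefix of `aba` that matches the current input suffix. Reaching S3 means `aba` has been seen, and we stay there forever. Accept from S3.
A 4-state machine:
        a   b   c  
>  S0   S1  S0  S0 
   S1   S1  S2  S0 
   S2   S3  S0  S0 
 * S3   S3  S3  S3 
(> = start, * = accepting)

start=S0; accept=S3; S0-a>S1; S0-b>S0; S0-c>S0; S1-a>S1; S1-b>S2; S1-c>S0; S2-a>S3; S2-b>S0; S2-c>S0; S3-a>S3; S3-b>S3; S3-c>S3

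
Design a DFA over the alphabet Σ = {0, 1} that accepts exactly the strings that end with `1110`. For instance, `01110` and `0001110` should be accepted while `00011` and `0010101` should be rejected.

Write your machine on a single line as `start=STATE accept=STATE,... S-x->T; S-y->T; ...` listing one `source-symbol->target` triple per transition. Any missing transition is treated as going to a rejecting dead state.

start=S0; accept=S4; S0-0->S0; S0-1->S1; S1-0->S0; S1-1->S2; S2-0->S0; S2-1->S3; S3-0->S4; S3-1->S3; S4-0->S0; S4-1->S1

Remember how much of `1110` the current input suffix matches. State S0 means no match yet; S1 means the last symbol is `1`; S2 means the last 2 symbols are `11`; S3 means the last 3 symbols are `111`; S4 means the last 4 symbols are `1110`. Only S4 accepts. On a mismatch, fall back to the longest proper suffix that is still a prefix of `1110`.
A 5-state machine:
        0   1  
>  S0   S0  S1 
   S1   S0  S2 
   S2   S0  S3 
   S3   S4  S3 
 * S4   S0  S1 
(> = start, * = accepting)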